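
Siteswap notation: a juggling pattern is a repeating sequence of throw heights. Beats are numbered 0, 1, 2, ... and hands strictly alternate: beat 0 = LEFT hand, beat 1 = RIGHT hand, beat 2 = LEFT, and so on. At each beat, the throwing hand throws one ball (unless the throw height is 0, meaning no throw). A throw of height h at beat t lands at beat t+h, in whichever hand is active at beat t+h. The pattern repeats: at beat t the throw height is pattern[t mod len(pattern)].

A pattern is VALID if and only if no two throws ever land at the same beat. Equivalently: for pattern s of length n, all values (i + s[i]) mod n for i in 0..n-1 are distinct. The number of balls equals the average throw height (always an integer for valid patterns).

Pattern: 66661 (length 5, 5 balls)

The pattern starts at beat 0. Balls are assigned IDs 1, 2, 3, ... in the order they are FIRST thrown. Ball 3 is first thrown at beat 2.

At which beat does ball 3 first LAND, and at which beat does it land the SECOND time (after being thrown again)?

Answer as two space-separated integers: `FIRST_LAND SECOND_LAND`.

Beat 0 (L): throw ball1 h=6 -> lands@6:L; in-air after throw: [b1@6:L]
Beat 1 (R): throw ball2 h=6 -> lands@7:R; in-air after throw: [b1@6:L b2@7:R]
Beat 2 (L): throw ball3 h=6 -> lands@8:L; in-air after throw: [b1@6:L b2@7:R b3@8:L]
Beat 3 (R): throw ball4 h=6 -> lands@9:R; in-air after throw: [b1@6:L b2@7:R b3@8:L b4@9:R]
Beat 4 (L): throw ball5 h=1 -> lands@5:R; in-air after throw: [b5@5:R b1@6:L b2@7:R b3@8:L b4@9:R]
Beat 5 (R): throw ball5 h=6 -> lands@11:R; in-air after throw: [b1@6:L b2@7:R b3@8:L b4@9:R b5@11:R]
Beat 6 (L): throw ball1 h=6 -> lands@12:L; in-air after throw: [b2@7:R b3@8:L b4@9:R b5@11:R b1@12:L]
Beat 7 (R): throw ball2 h=6 -> lands@13:R; in-air after throw: [b3@8:L b4@9:R b5@11:R b1@12:L b2@13:R]
Beat 8 (L): throw ball3 h=6 -> lands@14:L; in-air after throw: [b4@9:R b5@11:R b1@12:L b2@13:R b3@14:L]
Beat 9 (R): throw ball4 h=1 -> lands@10:L; in-air after throw: [b4@10:L b5@11:R b1@12:L b2@13:R b3@14:L]
Beat 10 (L): throw ball4 h=6 -> lands@16:L; in-air after throw: [b5@11:R b1@12:L b2@13:R b3@14:L b4@16:L]
Beat 11 (R): throw ball5 h=6 -> lands@17:R; in-air after throw: [b1@12:L b2@13:R b3@14:L b4@16:L b5@17:R]
Ball 3: thrown@2 h=6 -> first land @8; rethrown@8 h=6 -> second land @14

Answer: 8 14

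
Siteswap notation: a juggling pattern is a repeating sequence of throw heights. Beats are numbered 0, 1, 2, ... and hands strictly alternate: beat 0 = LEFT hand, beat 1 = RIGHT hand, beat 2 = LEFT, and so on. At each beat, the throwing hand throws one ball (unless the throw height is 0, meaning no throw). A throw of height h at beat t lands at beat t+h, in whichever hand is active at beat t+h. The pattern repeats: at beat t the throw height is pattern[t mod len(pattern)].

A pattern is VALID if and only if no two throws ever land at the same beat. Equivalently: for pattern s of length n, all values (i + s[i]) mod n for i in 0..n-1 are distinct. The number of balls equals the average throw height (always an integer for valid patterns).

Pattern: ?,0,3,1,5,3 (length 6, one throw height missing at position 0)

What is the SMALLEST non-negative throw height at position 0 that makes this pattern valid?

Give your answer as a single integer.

Answer: 0

Derivation:
i=0: s[i]=? (unknown)
i=1: (1 + 0) mod 6 = 1
i=2: (2 + 3) mod 6 = 5
i=3: (3 + 1) mod 6 = 4
i=4: (4 + 5) mod 6 = 3
i=5: (5 + 3) mod 6 = 2
Known residues: [1, 2, 3, 4, 5]; need a permutation of 0..5, so missing residue r = 0
Need (0 + s) mod 6 = 0; smallest s = (0 - 0) mod 6 = 0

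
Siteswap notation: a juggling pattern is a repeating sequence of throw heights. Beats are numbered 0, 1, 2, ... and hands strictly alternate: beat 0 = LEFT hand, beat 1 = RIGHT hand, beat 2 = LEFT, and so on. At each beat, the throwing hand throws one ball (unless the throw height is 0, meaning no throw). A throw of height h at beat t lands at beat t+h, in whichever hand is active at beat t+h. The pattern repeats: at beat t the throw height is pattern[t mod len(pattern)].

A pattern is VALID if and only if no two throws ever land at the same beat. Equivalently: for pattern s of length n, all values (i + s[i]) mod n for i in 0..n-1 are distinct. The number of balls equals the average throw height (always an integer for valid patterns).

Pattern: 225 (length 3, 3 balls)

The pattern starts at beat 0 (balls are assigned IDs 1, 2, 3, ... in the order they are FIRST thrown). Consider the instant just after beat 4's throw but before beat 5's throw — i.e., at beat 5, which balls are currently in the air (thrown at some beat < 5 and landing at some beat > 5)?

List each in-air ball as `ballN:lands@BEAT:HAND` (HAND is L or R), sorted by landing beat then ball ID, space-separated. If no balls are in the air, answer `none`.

Beat 0 (L): throw ball1 h=2 -> lands@2:L; in-air after throw: [b1@2:L]
Beat 1 (R): throw ball2 h=2 -> lands@3:R; in-air after throw: [b1@2:L b2@3:R]
Beat 2 (L): throw ball1 h=5 -> lands@7:R; in-air after throw: [b2@3:R b1@7:R]
Beat 3 (R): throw ball2 h=2 -> lands@5:R; in-air after throw: [b2@5:R b1@7:R]
Beat 4 (L): throw ball3 h=2 -> lands@6:L; in-air after throw: [b2@5:R b3@6:L b1@7:R]
Beat 5 (R): throw ball2 h=5 -> lands@10:L; in-air after throw: [b3@6:L b1@7:R b2@10:L]

Answer: ball3:lands@6:L ball1:lands@7:R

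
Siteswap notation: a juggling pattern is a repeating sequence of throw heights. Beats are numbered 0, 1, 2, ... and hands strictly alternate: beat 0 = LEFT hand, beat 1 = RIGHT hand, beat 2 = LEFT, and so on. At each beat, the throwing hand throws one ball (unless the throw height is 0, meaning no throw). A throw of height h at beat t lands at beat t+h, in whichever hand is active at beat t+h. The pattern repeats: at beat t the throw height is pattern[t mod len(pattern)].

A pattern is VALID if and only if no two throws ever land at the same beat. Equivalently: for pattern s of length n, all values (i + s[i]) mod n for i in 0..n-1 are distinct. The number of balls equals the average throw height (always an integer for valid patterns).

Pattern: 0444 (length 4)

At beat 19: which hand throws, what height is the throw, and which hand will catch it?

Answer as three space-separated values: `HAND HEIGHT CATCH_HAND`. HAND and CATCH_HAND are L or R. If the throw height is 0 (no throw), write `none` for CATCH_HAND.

Answer: R 4 R

Derivation:
Beat 19: 19 mod 2 = 1, so hand = R
Throw height = pattern[19 mod 4] = pattern[3] = 4
Lands at beat 19+4=23, 23 mod 2 = 1, so catch hand = R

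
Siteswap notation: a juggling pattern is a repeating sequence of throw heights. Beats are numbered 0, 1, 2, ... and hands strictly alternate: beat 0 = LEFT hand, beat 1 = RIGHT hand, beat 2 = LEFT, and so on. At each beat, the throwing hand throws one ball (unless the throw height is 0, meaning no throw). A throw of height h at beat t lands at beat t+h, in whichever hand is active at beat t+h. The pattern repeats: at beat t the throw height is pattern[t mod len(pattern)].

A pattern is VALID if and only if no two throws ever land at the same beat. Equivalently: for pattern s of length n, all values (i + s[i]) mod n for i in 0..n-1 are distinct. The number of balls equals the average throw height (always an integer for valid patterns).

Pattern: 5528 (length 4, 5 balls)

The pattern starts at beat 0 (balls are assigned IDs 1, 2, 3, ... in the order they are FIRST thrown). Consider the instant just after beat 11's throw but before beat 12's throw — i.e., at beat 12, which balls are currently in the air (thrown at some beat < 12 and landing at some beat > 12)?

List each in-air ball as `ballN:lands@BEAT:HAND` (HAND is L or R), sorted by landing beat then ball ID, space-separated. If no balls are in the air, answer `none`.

Answer: ball2:lands@13:R ball3:lands@14:L ball5:lands@15:R ball4:lands@19:R

Derivation:
Beat 0 (L): throw ball1 h=5 -> lands@5:R; in-air after throw: [b1@5:R]
Beat 1 (R): throw ball2 h=5 -> lands@6:L; in-air after throw: [b1@5:R b2@6:L]
Beat 2 (L): throw ball3 h=2 -> lands@4:L; in-air after throw: [b3@4:L b1@5:R b2@6:L]
Beat 3 (R): throw ball4 h=8 -> lands@11:R; in-air after throw: [b3@4:L b1@5:R b2@6:L b4@11:R]
Beat 4 (L): throw ball3 h=5 -> lands@9:R; in-air after throw: [b1@5:R b2@6:L b3@9:R b4@11:R]
Beat 5 (R): throw ball1 h=5 -> lands@10:L; in-air after throw: [b2@6:L b3@9:R b1@10:L b4@11:R]
Beat 6 (L): throw ball2 h=2 -> lands@8:L; in-air after throw: [b2@8:L b3@9:R b1@10:L b4@11:R]
Beat 7 (R): throw ball5 h=8 -> lands@15:R; in-air after throw: [b2@8:L b3@9:R b1@10:L b4@11:R b5@15:R]
Beat 8 (L): throw ball2 h=5 -> lands@13:R; in-air after throw: [b3@9:R b1@10:L b4@11:R b2@13:R b5@15:R]
Beat 9 (R): throw ball3 h=5 -> lands@14:L; in-air after throw: [b1@10:L b4@11:R b2@13:R b3@14:L b5@15:R]
Beat 10 (L): throw ball1 h=2 -> lands@12:L; in-air after throw: [b4@11:R b1@12:L b2@13:R b3@14:L b5@15:R]
Beat 11 (R): throw ball4 h=8 -> lands@19:R; in-air after throw: [b1@12:L b2@13:R b3@14:L b5@15:R b4@19:R]
Beat 12 (L): throw ball1 h=5 -> lands@17:R; in-air after throw: [b2@13:R b3@14:L b5@15:R b1@17:R b4@19:R]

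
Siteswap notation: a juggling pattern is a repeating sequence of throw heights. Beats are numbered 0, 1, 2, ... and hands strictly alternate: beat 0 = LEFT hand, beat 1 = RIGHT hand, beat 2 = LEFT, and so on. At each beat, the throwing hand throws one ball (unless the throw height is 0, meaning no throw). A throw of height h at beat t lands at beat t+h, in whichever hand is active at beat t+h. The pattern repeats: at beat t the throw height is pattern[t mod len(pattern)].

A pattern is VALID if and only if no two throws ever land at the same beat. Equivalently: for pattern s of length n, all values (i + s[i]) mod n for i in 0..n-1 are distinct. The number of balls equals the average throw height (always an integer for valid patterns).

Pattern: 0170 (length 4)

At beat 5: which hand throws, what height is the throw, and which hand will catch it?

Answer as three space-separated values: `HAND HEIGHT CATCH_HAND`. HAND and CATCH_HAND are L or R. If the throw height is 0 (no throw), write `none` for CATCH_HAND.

Answer: R 1 L

Derivation:
Beat 5: 5 mod 2 = 1, so hand = R
Throw height = pattern[5 mod 4] = pattern[1] = 1
Lands at beat 5+1=6, 6 mod 2 = 0, so catch hand = L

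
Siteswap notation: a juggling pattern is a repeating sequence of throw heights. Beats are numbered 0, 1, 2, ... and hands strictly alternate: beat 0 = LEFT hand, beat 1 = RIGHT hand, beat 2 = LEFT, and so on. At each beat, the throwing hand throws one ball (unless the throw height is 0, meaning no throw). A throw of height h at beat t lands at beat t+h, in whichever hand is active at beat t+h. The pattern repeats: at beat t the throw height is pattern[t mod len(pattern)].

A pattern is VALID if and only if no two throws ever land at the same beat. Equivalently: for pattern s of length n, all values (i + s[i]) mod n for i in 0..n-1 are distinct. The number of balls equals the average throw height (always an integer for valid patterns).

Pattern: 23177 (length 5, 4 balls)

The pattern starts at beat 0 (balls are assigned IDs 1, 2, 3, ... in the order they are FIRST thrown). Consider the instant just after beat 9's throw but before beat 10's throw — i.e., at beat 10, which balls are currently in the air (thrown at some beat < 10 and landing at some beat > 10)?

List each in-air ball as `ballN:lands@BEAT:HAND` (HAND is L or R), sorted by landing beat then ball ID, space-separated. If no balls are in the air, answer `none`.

Beat 0 (L): throw ball1 h=2 -> lands@2:L; in-air after throw: [b1@2:L]
Beat 1 (R): throw ball2 h=3 -> lands@4:L; in-air after throw: [b1@2:L b2@4:L]
Beat 2 (L): throw ball1 h=1 -> lands@3:R; in-air after throw: [b1@3:R b2@4:L]
Beat 3 (R): throw ball1 h=7 -> lands@10:L; in-air after throw: [b2@4:L b1@10:L]
Beat 4 (L): throw ball2 h=7 -> lands@11:R; in-air after throw: [b1@10:L b2@11:R]
Beat 5 (R): throw ball3 h=2 -> lands@7:R; in-air after throw: [b3@7:R b1@10:L b2@11:R]
Beat 6 (L): throw ball4 h=3 -> lands@9:R; in-air after throw: [b3@7:R b4@9:R b1@10:L b2@11:R]
Beat 7 (R): throw ball3 h=1 -> lands@8:L; in-air after throw: [b3@8:L b4@9:R b1@10:L b2@11:R]
Beat 8 (L): throw ball3 h=7 -> lands@15:R; in-air after throw: [b4@9:R b1@10:L b2@11:R b3@15:R]
Beat 9 (R): throw ball4 h=7 -> lands@16:L; in-air after throw: [b1@10:L b2@11:R b3@15:R b4@16:L]
Beat 10 (L): throw ball1 h=2 -> lands@12:L; in-air after throw: [b2@11:R b1@12:L b3@15:R b4@16:L]

Answer: ball2:lands@11:R ball3:lands@15:R ball4:lands@16:L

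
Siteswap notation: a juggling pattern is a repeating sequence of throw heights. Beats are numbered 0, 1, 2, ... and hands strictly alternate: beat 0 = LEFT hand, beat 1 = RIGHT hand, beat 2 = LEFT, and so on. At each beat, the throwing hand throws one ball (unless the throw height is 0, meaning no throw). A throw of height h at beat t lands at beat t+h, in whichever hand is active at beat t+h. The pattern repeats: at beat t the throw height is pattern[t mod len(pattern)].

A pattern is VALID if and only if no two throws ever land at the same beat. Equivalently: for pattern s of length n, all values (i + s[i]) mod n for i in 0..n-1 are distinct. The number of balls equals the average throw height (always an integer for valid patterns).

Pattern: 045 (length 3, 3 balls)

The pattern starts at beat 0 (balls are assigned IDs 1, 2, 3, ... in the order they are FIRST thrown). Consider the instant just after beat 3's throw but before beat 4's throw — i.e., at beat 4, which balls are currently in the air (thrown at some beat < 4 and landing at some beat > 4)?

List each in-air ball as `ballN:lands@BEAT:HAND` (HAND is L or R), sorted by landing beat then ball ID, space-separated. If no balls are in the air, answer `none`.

Beat 1 (R): throw ball1 h=4 -> lands@5:R; in-air after throw: [b1@5:R]
Beat 2 (L): throw ball2 h=5 -> lands@7:R; in-air after throw: [b1@5:R b2@7:R]
Beat 4 (L): throw ball3 h=4 -> lands@8:L; in-air after throw: [b1@5:R b2@7:R b3@8:L]

Answer: ball1:lands@5:R ball2:lands@7:R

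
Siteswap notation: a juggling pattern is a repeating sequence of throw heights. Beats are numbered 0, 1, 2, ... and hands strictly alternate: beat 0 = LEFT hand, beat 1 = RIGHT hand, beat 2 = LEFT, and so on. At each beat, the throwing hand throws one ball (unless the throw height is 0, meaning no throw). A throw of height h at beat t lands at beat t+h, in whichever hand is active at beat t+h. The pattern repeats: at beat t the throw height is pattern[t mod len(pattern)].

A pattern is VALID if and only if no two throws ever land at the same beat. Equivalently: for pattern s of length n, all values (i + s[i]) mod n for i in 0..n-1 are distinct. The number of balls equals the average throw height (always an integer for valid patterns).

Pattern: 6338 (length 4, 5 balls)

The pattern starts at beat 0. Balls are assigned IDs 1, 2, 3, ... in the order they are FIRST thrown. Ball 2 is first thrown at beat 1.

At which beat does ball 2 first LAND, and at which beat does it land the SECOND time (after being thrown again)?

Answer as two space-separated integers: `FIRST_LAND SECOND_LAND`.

Beat 0 (L): throw ball1 h=6 -> lands@6:L; in-air after throw: [b1@6:L]
Beat 1 (R): throw ball2 h=3 -> lands@4:L; in-air after throw: [b2@4:L b1@6:L]
Beat 2 (L): throw ball3 h=3 -> lands@5:R; in-air after throw: [b2@4:L b3@5:R b1@6:L]
Beat 3 (R): throw ball4 h=8 -> lands@11:R; in-air after throw: [b2@4:L b3@5:R b1@6:L b4@11:R]
Beat 4 (L): throw ball2 h=6 -> lands@10:L; in-air after throw: [b3@5:R b1@6:L b2@10:L b4@11:R]
Beat 5 (R): throw ball3 h=3 -> lands@8:L; in-air after throw: [b1@6:L b3@8:L b2@10:L b4@11:R]
Beat 6 (L): throw ball1 h=3 -> lands@9:R; in-air after throw: [b3@8:L b1@9:R b2@10:L b4@11:R]
Beat 7 (R): throw ball5 h=8 -> lands@15:R; in-air after throw: [b3@8:L b1@9:R b2@10:L b4@11:R b5@15:R]
Beat 8 (L): throw ball3 h=6 -> lands@14:L; in-air after throw: [b1@9:R b2@10:L b4@11:R b3@14:L b5@15:R]
Beat 9 (R): throw ball1 h=3 -> lands@12:L; in-air after throw: [b2@10:L b4@11:R b1@12:L b3@14:L b5@15:R]
Beat 10 (L): throw ball2 h=3 -> lands@13:R; in-air after throw: [b4@11:R b1@12:L b2@13:R b3@14:L b5@15:R]
Ball 2: thrown@1 h=3 -> first land @4; rethrown@4 h=6 -> second land @10

Answer: 4 10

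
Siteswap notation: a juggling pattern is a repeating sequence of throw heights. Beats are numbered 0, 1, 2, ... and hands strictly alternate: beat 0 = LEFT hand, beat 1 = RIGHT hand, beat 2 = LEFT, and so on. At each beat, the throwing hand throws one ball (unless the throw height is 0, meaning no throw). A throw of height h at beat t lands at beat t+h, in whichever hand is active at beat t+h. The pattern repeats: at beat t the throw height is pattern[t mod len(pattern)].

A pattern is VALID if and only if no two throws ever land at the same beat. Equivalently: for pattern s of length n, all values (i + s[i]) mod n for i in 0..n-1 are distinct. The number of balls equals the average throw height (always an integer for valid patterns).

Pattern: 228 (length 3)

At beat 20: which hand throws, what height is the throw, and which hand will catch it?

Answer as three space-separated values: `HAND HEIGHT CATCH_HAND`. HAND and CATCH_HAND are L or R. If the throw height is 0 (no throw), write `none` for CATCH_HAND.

Answer: L 8 L

Derivation:
Beat 20: 20 mod 2 = 0, so hand = L
Throw height = pattern[20 mod 3] = pattern[2] = 8
Lands at beat 20+8=28, 28 mod 2 = 0, so catch hand = L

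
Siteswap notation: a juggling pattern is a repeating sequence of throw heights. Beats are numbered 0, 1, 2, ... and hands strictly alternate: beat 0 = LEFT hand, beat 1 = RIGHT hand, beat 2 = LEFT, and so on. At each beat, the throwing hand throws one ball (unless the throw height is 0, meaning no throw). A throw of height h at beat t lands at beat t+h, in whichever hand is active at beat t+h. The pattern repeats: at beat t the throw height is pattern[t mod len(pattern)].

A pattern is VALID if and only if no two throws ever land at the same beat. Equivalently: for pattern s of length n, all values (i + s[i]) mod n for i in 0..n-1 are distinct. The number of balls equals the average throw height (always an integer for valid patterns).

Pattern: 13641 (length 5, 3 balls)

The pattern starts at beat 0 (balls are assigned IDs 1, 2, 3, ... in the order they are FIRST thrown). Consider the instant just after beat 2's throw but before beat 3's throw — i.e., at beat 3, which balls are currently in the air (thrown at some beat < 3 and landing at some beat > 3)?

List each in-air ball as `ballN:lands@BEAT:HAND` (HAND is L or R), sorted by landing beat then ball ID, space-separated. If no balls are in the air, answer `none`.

Beat 0 (L): throw ball1 h=1 -> lands@1:R; in-air after throw: [b1@1:R]
Beat 1 (R): throw ball1 h=3 -> lands@4:L; in-air after throw: [b1@4:L]
Beat 2 (L): throw ball2 h=6 -> lands@8:L; in-air after throw: [b1@4:L b2@8:L]
Beat 3 (R): throw ball3 h=4 -> lands@7:R; in-air after throw: [b1@4:L b3@7:R b2@8:L]

Answer: ball1:lands@4:L ball2:lands@8:L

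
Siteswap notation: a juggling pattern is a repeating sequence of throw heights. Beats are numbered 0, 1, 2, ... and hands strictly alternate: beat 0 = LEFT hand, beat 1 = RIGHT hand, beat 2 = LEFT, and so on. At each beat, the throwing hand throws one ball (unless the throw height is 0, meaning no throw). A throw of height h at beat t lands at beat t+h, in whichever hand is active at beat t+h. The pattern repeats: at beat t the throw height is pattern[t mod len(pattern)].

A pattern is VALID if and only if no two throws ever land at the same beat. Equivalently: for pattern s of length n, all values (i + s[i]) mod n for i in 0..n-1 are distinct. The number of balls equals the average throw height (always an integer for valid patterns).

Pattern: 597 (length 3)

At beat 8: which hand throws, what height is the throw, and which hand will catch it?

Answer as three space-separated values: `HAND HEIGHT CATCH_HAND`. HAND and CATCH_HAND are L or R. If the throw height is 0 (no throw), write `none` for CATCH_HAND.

Beat 8: 8 mod 2 = 0, so hand = L
Throw height = pattern[8 mod 3] = pattern[2] = 7
Lands at beat 8+7=15, 15 mod 2 = 1, so catch hand = R

Answer: L 7 R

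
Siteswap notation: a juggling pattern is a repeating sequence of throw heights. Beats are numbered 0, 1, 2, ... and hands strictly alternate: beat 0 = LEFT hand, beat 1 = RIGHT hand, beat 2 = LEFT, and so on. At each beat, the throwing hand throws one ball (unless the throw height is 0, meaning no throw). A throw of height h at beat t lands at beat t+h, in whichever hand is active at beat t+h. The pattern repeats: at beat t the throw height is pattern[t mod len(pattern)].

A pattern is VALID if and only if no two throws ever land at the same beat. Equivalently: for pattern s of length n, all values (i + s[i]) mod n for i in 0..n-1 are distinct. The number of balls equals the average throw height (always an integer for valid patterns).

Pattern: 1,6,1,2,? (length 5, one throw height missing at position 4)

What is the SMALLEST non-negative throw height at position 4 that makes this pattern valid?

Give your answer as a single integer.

i=0: (0 + 1) mod 5 = 1
i=1: (1 + 6) mod 5 = 2
i=2: (2 + 1) mod 5 = 3
i=3: (3 + 2) mod 5 = 0
i=4: s[i]=? (unknown)
Known residues: [0, 1, 2, 3]; need a permutation of 0..4, so missing residue r = 4
Need (4 + s) mod 5 = 4; smallest s = (4 - 4) mod 5 = 0

Answer: 0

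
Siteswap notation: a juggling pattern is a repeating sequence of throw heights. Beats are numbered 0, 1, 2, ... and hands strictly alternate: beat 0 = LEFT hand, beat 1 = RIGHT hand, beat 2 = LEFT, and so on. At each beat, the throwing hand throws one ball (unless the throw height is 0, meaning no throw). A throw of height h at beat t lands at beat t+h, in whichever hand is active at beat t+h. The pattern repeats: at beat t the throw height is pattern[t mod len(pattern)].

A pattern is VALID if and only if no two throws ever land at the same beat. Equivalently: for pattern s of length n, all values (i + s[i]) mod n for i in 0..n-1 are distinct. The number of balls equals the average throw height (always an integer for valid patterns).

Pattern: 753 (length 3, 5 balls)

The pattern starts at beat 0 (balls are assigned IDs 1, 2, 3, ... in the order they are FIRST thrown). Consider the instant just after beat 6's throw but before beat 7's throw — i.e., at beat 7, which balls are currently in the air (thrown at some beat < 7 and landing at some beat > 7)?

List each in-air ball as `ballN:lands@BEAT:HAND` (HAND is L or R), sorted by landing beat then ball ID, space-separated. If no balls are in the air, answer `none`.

Beat 0 (L): throw ball1 h=7 -> lands@7:R; in-air after throw: [b1@7:R]
Beat 1 (R): throw ball2 h=5 -> lands@6:L; in-air after throw: [b2@6:L b1@7:R]
Beat 2 (L): throw ball3 h=3 -> lands@5:R; in-air after throw: [b3@5:R b2@6:L b1@7:R]
Beat 3 (R): throw ball4 h=7 -> lands@10:L; in-air after throw: [b3@5:R b2@6:L b1@7:R b4@10:L]
Beat 4 (L): throw ball5 h=5 -> lands@9:R; in-air after throw: [b3@5:R b2@6:L b1@7:R b5@9:R b4@10:L]
Beat 5 (R): throw ball3 h=3 -> lands@8:L; in-air after throw: [b2@6:L b1@7:R b3@8:L b5@9:R b4@10:L]
Beat 6 (L): throw ball2 h=7 -> lands@13:R; in-air after throw: [b1@7:R b3@8:L b5@9:R b4@10:L b2@13:R]
Beat 7 (R): throw ball1 h=5 -> lands@12:L; in-air after throw: [b3@8:L b5@9:R b4@10:L b1@12:L b2@13:R]

Answer: ball3:lands@8:L ball5:lands@9:R ball4:lands@10:L ball2:lands@13:R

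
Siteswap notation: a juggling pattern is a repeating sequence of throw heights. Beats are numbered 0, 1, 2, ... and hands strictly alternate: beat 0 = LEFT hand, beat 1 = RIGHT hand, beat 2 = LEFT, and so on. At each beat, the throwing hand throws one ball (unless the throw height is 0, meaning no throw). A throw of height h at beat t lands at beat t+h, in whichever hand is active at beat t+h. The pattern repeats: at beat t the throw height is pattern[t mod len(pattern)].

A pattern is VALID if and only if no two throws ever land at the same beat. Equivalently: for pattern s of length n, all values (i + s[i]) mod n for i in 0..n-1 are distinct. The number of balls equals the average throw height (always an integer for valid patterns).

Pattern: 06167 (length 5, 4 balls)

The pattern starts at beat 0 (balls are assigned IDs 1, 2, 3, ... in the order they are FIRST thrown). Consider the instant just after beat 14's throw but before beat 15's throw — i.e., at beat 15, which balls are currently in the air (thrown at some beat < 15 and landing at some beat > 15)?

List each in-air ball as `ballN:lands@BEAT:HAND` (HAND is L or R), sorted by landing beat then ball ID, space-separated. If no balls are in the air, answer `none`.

Beat 1 (R): throw ball1 h=6 -> lands@7:R; in-air after throw: [b1@7:R]
Beat 2 (L): throw ball2 h=1 -> lands@3:R; in-air after throw: [b2@3:R b1@7:R]
Beat 3 (R): throw ball2 h=6 -> lands@9:R; in-air after throw: [b1@7:R b2@9:R]
Beat 4 (L): throw ball3 h=7 -> lands@11:R; in-air after throw: [b1@7:R b2@9:R b3@11:R]
Beat 6 (L): throw ball4 h=6 -> lands@12:L; in-air after throw: [b1@7:R b2@9:R b3@11:R b4@12:L]
Beat 7 (R): throw ball1 h=1 -> lands@8:L; in-air after throw: [b1@8:L b2@9:R b3@11:R b4@12:L]
Beat 8 (L): throw ball1 h=6 -> lands@14:L; in-air after throw: [b2@9:R b3@11:R b4@12:L b1@14:L]
Beat 9 (R): throw ball2 h=7 -> lands@16:L; in-air after throw: [b3@11:R b4@12:L b1@14:L b2@16:L]
Beat 11 (R): throw ball3 h=6 -> lands@17:R; in-air after throw: [b4@12:L b1@14:L b2@16:L b3@17:R]
Beat 12 (L): throw ball4 h=1 -> lands@13:R; in-air after throw: [b4@13:R b1@14:L b2@16:L b3@17:R]
Beat 13 (R): throw ball4 h=6 -> lands@19:R; in-air after throw: [b1@14:L b2@16:L b3@17:R b4@19:R]
Beat 14 (L): throw ball1 h=7 -> lands@21:R; in-air after throw: [b2@16:L b3@17:R b4@19:R b1@21:R]

Answer: ball2:lands@16:L ball3:lands@17:R ball4:lands@19:R ball1:lands@21:R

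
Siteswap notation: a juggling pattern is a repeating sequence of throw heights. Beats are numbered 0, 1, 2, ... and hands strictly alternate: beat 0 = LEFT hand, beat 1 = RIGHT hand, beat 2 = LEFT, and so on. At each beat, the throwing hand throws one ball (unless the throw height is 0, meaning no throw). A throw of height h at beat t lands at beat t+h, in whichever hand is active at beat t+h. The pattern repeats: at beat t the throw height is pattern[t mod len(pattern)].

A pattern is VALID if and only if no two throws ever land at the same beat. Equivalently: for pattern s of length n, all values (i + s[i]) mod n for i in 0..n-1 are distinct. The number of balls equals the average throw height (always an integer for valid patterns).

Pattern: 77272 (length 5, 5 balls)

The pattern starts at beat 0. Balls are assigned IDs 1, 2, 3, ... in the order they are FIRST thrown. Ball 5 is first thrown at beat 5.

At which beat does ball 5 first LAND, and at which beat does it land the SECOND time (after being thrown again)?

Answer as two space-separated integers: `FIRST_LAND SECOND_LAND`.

Answer: 12 14

Derivation:
Beat 0 (L): throw ball1 h=7 -> lands@7:R; in-air after throw: [b1@7:R]
Beat 1 (R): throw ball2 h=7 -> lands@8:L; in-air after throw: [b1@7:R b2@8:L]
Beat 2 (L): throw ball3 h=2 -> lands@4:L; in-air after throw: [b3@4:L b1@7:R b2@8:L]
Beat 3 (R): throw ball4 h=7 -> lands@10:L; in-air after throw: [b3@4:L b1@7:R b2@8:L b4@10:L]
Beat 4 (L): throw ball3 h=2 -> lands@6:L; in-air after throw: [b3@6:L b1@7:R b2@8:L b4@10:L]
Beat 5 (R): throw ball5 h=7 -> lands@12:L; in-air after throw: [b3@6:L b1@7:R b2@8:L b4@10:L b5@12:L]
Beat 6 (L): throw ball3 h=7 -> lands@13:R; in-air after throw: [b1@7:R b2@8:L b4@10:L b5@12:L b3@13:R]
Beat 7 (R): throw ball1 h=2 -> lands@9:R; in-air after throw: [b2@8:L b1@9:R b4@10:L b5@12:L b3@13:R]
Beat 8 (L): throw ball2 h=7 -> lands@15:R; in-air after throw: [b1@9:R b4@10:L b5@12:L b3@13:R b2@15:R]
Beat 9 (R): throw ball1 h=2 -> lands@11:R; in-air after throw: [b4@10:L b1@11:R b5@12:L b3@13:R b2@15:R]
Beat 10 (L): throw ball4 h=7 -> lands@17:R; in-air after throw: [b1@11:R b5@12:L b3@13:R b2@15:R b4@17:R]
Beat 11 (R): throw ball1 h=7 -> lands@18:L; in-air after throw: [b5@12:L b3@13:R b2@15:R b4@17:R b1@18:L]
Beat 12 (L): throw ball5 h=2 -> lands@14:L; in-air after throw: [b3@13:R b5@14:L b2@15:R b4@17:R b1@18:L]
Beat 13 (R): throw ball3 h=7 -> lands@20:L; in-air after throw: [b5@14:L b2@15:R b4@17:R b1@18:L b3@20:L]
Beat 14 (L): throw ball5 h=2 -> lands@16:L; in-air after throw: [b2@15:R b5@16:L b4@17:R b1@18:L b3@20:L]
Ball 5: thrown@5 h=7 -> first land @12; rethrown@12 h=2 -> second land @14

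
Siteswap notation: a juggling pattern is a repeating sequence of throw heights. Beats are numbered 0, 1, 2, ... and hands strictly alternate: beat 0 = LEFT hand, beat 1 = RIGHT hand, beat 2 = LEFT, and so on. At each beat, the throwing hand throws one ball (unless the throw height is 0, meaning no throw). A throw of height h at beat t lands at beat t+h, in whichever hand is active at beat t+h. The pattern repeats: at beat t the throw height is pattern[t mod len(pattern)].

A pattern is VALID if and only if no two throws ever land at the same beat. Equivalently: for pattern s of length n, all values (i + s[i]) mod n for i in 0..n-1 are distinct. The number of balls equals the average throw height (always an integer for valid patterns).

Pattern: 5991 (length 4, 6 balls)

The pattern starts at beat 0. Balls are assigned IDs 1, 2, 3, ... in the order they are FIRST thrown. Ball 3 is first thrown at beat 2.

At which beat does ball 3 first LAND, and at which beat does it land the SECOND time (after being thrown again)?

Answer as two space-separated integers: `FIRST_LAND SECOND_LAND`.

Answer: 11 12

Derivation:
Beat 0 (L): throw ball1 h=5 -> lands@5:R; in-air after throw: [b1@5:R]
Beat 1 (R): throw ball2 h=9 -> lands@10:L; in-air after throw: [b1@5:R b2@10:L]
Beat 2 (L): throw ball3 h=9 -> lands@11:R; in-air after throw: [b1@5:R b2@10:L b3@11:R]
Beat 3 (R): throw ball4 h=1 -> lands@4:L; in-air after throw: [b4@4:L b1@5:R b2@10:L b3@11:R]
Beat 4 (L): throw ball4 h=5 -> lands@9:R; in-air after throw: [b1@5:R b4@9:R b2@10:L b3@11:R]
Beat 5 (R): throw ball1 h=9 -> lands@14:L; in-air after throw: [b4@9:R b2@10:L b3@11:R b1@14:L]
Beat 6 (L): throw ball5 h=9 -> lands@15:R; in-air after throw: [b4@9:R b2@10:L b3@11:R b1@14:L b5@15:R]
Beat 7 (R): throw ball6 h=1 -> lands@8:L; in-air after throw: [b6@8:L b4@9:R b2@10:L b3@11:R b1@14:L b5@15:R]
Beat 8 (L): throw ball6 h=5 -> lands@13:R; in-air after throw: [b4@9:R b2@10:L b3@11:R b6@13:R b1@14:L b5@15:R]
Beat 9 (R): throw ball4 h=9 -> lands@18:L; in-air after throw: [b2@10:L b3@11:R b6@13:R b1@14:L b5@15:R b4@18:L]
Beat 10 (L): throw ball2 h=9 -> lands@19:R; in-air after throw: [b3@11:R b6@13:R b1@14:L b5@15:R b4@18:L b2@19:R]
Beat 11 (R): throw ball3 h=1 -> lands@12:L; in-air after throw: [b3@12:L b6@13:R b1@14:L b5@15:R b4@18:L b2@19:R]
Beat 12 (L): throw ball3 h=5 -> lands@17:R; in-air after throw: [b6@13:R b1@14:L b5@15:R b3@17:R b4@18:L b2@19:R]
Ball 3: thrown@2 h=9 -> first land @11; rethrown@11 h=1 -> second land @12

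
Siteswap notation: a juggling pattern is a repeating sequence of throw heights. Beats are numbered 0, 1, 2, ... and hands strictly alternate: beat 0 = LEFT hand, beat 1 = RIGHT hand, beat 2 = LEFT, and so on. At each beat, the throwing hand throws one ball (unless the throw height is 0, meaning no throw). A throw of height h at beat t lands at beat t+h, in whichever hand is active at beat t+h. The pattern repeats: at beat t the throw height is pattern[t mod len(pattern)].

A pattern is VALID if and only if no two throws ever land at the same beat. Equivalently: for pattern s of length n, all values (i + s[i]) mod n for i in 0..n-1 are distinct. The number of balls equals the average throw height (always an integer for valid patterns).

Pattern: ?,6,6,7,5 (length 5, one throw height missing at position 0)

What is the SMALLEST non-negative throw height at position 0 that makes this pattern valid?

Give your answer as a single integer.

i=0: s[i]=? (unknown)
i=1: (1 + 6) mod 5 = 2
i=2: (2 + 6) mod 5 = 3
i=3: (3 + 7) mod 5 = 0
i=4: (4 + 5) mod 5 = 4
Known residues: [0, 2, 3, 4]; need a permutation of 0..4, so missing residue r = 1
Need (0 + s) mod 5 = 1; smallest s = (1 - 0) mod 5 = 1

Answer: 1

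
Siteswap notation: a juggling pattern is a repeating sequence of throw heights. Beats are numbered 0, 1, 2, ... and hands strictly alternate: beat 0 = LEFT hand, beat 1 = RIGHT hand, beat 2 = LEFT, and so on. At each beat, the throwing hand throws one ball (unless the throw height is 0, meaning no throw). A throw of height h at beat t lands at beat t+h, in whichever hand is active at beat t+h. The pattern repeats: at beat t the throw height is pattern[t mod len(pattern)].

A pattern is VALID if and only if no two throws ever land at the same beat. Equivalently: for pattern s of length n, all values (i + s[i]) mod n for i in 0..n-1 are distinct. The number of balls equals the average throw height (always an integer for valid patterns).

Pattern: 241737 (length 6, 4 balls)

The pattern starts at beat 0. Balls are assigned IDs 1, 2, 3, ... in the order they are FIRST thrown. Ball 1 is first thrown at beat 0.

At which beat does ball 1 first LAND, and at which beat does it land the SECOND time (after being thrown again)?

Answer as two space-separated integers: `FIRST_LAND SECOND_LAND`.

Answer: 2 3

Derivation:
Beat 0 (L): throw ball1 h=2 -> lands@2:L; in-air after throw: [b1@2:L]
Beat 1 (R): throw ball2 h=4 -> lands@5:R; in-air after throw: [b1@2:L b2@5:R]
Beat 2 (L): throw ball1 h=1 -> lands@3:R; in-air after throw: [b1@3:R b2@5:R]
Beat 3 (R): throw ball1 h=7 -> lands@10:L; in-air after throw: [b2@5:R b1@10:L]
Ball 1: thrown@0 h=2 -> first land @2; rethrown@2 h=1 -> second land @3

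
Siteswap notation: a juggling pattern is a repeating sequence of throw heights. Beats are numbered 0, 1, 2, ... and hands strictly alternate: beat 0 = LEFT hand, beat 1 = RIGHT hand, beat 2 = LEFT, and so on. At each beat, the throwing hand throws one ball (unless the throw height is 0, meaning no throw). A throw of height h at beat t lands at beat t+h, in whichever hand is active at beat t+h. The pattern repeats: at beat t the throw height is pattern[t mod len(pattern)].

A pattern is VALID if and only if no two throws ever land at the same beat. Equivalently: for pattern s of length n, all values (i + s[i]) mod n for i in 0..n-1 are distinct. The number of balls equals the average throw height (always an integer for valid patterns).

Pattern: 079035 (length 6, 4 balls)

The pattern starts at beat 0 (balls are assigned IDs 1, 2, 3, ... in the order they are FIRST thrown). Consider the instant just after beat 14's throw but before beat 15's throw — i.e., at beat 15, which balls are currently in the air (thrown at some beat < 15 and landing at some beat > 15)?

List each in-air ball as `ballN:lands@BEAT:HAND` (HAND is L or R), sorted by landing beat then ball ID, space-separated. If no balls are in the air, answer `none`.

Beat 1 (R): throw ball1 h=7 -> lands@8:L; in-air after throw: [b1@8:L]
Beat 2 (L): throw ball2 h=9 -> lands@11:R; in-air after throw: [b1@8:L b2@11:R]
Beat 4 (L): throw ball3 h=3 -> lands@7:R; in-air after throw: [b3@7:R b1@8:L b2@11:R]
Beat 5 (R): throw ball4 h=5 -> lands@10:L; in-air after throw: [b3@7:R b1@8:L b4@10:L b2@11:R]
Beat 7 (R): throw ball3 h=7 -> lands@14:L; in-air after throw: [b1@8:L b4@10:L b2@11:R b3@14:L]
Beat 8 (L): throw ball1 h=9 -> lands@17:R; in-air after throw: [b4@10:L b2@11:R b3@14:L b1@17:R]
Beat 10 (L): throw ball4 h=3 -> lands@13:R; in-air after throw: [b2@11:R b4@13:R b3@14:L b1@17:R]
Beat 11 (R): throw ball2 h=5 -> lands@16:L; in-air after throw: [b4@13:R b3@14:L b2@16:L b1@17:R]
Beat 13 (R): throw ball4 h=7 -> lands@20:L; in-air after throw: [b3@14:L b2@16:L b1@17:R b4@20:L]
Beat 14 (L): throw ball3 h=9 -> lands@23:R; in-air after throw: [b2@16:L b1@17:R b4@20:L b3@23:R]

Answer: ball2:lands@16:L ball1:lands@17:R ball4:lands@20:L ball3:lands@23:R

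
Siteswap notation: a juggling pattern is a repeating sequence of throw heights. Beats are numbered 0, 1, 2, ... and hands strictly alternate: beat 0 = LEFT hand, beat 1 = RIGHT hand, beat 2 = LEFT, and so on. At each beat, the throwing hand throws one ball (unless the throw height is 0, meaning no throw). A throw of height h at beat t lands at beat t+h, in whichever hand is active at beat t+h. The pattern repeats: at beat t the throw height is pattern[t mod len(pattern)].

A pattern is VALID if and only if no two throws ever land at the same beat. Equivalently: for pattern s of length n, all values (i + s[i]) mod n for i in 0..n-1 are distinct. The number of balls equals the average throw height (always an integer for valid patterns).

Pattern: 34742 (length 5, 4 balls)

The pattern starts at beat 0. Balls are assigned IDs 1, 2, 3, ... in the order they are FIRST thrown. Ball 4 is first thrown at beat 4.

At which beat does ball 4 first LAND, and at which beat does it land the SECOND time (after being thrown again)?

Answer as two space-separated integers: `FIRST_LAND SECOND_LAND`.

Answer: 6 10

Derivation:
Beat 0 (L): throw ball1 h=3 -> lands@3:R; in-air after throw: [b1@3:R]
Beat 1 (R): throw ball2 h=4 -> lands@5:R; in-air after throw: [b1@3:R b2@5:R]
Beat 2 (L): throw ball3 h=7 -> lands@9:R; in-air after throw: [b1@3:R b2@5:R b3@9:R]
Beat 3 (R): throw ball1 h=4 -> lands@7:R; in-air after throw: [b2@5:R b1@7:R b3@9:R]
Beat 4 (L): throw ball4 h=2 -> lands@6:L; in-air after throw: [b2@5:R b4@6:L b1@7:R b3@9:R]
Beat 5 (R): throw ball2 h=3 -> lands@8:L; in-air after throw: [b4@6:L b1@7:R b2@8:L b3@9:R]
Beat 6 (L): throw ball4 h=4 -> lands@10:L; in-air after throw: [b1@7:R b2@8:L b3@9:R b4@10:L]
Beat 7 (R): throw ball1 h=7 -> lands@14:L; in-air after throw: [b2@8:L b3@9:R b4@10:L b1@14:L]
Beat 8 (L): throw ball2 h=4 -> lands@12:L; in-air after throw: [b3@9:R b4@10:L b2@12:L b1@14:L]
Beat 9 (R): throw ball3 h=2 -> lands@11:R; in-air after throw: [b4@10:L b3@11:R b2@12:L b1@14:L]
Beat 10 (L): throw ball4 h=3 -> lands@13:R; in-air after throw: [b3@11:R b2@12:L b4@13:R b1@14:L]
Ball 4: thrown@4 h=2 -> first land @6; rethrown@6 h=4 -> second land @10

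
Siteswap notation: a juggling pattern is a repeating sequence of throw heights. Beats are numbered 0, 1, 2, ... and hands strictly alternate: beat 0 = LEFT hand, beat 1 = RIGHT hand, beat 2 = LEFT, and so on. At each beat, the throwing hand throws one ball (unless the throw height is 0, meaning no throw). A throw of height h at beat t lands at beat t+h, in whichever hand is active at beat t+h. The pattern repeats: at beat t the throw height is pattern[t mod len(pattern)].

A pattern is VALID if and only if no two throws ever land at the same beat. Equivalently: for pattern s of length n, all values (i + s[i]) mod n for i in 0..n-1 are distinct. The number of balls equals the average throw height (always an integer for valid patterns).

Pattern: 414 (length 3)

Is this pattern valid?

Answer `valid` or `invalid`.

i=0: (i + s[i]) mod n = (0 + 4) mod 3 = 1
i=1: (i + s[i]) mod n = (1 + 1) mod 3 = 2
i=2: (i + s[i]) mod n = (2 + 4) mod 3 = 0
Residues: [1, 2, 0], distinct: True

Answer: valid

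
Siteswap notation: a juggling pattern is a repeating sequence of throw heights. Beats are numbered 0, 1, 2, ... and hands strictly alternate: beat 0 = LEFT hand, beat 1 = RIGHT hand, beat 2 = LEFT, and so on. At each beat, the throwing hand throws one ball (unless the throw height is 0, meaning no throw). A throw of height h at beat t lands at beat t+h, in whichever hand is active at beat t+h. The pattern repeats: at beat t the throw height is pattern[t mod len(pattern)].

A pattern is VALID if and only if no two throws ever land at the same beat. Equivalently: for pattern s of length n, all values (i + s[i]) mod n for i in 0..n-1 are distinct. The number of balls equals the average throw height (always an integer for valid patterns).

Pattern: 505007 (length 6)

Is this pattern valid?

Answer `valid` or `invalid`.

Answer: invalid

Derivation:
i=0: (i + s[i]) mod n = (0 + 5) mod 6 = 5
i=1: (i + s[i]) mod n = (1 + 0) mod 6 = 1
i=2: (i + s[i]) mod n = (2 + 5) mod 6 = 1
i=3: (i + s[i]) mod n = (3 + 0) mod 6 = 3
i=4: (i + s[i]) mod n = (4 + 0) mod 6 = 4
i=5: (i + s[i]) mod n = (5 + 7) mod 6 = 0
Residues: [5, 1, 1, 3, 4, 0], distinct: False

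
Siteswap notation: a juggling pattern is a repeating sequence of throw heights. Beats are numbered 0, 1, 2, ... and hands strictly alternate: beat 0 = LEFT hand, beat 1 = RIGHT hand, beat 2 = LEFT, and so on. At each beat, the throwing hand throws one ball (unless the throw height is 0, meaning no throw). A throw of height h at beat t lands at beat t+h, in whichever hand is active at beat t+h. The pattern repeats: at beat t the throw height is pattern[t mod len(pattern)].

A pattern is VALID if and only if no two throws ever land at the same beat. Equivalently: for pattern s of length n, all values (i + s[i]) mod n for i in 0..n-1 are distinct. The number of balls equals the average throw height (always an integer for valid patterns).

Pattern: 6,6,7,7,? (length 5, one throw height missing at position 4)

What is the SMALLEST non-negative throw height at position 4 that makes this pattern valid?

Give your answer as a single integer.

i=0: (0 + 6) mod 5 = 1
i=1: (1 + 6) mod 5 = 2
i=2: (2 + 7) mod 5 = 4
i=3: (3 + 7) mod 5 = 0
i=4: s[i]=? (unknown)
Known residues: [0, 1, 2, 4]; need a permutation of 0..4, so missing residue r = 3
Need (4 + s) mod 5 = 3; smallest s = (3 - 4) mod 5 = 4

Answer: 4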